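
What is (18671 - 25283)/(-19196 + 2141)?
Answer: 2204/5685 ≈ 0.38769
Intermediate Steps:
(18671 - 25283)/(-19196 + 2141) = -6612/(-17055) = -6612*(-1/17055) = 2204/5685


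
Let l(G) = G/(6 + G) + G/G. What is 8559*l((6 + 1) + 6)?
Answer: 273888/19 ≈ 14415.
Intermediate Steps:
l(G) = 1 + G/(6 + G) (l(G) = G/(6 + G) + 1 = 1 + G/(6 + G))
8559*l((6 + 1) + 6) = 8559*(2*(3 + ((6 + 1) + 6))/(6 + ((6 + 1) + 6))) = 8559*(2*(3 + (7 + 6))/(6 + (7 + 6))) = 8559*(2*(3 + 13)/(6 + 13)) = 8559*(2*16/19) = 8559*(2*(1/19)*16) = 8559*(32/19) = 273888/19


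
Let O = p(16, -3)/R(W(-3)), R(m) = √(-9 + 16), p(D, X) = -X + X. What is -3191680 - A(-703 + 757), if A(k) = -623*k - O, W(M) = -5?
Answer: -3158038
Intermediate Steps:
p(D, X) = 0
R(m) = √7
O = 0 (O = 0/(√7) = 0*(√7/7) = 0)
A(k) = -623*k (A(k) = -623*k - 1*0 = -623*k + 0 = -623*k)
-3191680 - A(-703 + 757) = -3191680 - (-623)*(-703 + 757) = -3191680 - (-623)*54 = -3191680 - 1*(-33642) = -3191680 + 33642 = -3158038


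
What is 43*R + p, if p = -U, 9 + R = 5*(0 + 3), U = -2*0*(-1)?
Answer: 258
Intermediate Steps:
U = 0 (U = 0*(-1) = 0)
R = 6 (R = -9 + 5*(0 + 3) = -9 + 5*3 = -9 + 15 = 6)
p = 0 (p = -1*0 = 0)
43*R + p = 43*6 + 0 = 258 + 0 = 258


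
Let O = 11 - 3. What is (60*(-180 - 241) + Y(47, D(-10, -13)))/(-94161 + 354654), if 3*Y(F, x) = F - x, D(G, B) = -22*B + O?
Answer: -76027/781479 ≈ -0.097286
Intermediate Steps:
O = 8
D(G, B) = 8 - 22*B (D(G, B) = -22*B + 8 = 8 - 22*B)
Y(F, x) = -x/3 + F/3 (Y(F, x) = (F - x)/3 = -x/3 + F/3)
(60*(-180 - 241) + Y(47, D(-10, -13)))/(-94161 + 354654) = (60*(-180 - 241) + (-(8 - 22*(-13))/3 + (⅓)*47))/(-94161 + 354654) = (60*(-421) + (-(8 + 286)/3 + 47/3))/260493 = (-25260 + (-⅓*294 + 47/3))*(1/260493) = (-25260 + (-98 + 47/3))*(1/260493) = (-25260 - 247/3)*(1/260493) = -76027/3*1/260493 = -76027/781479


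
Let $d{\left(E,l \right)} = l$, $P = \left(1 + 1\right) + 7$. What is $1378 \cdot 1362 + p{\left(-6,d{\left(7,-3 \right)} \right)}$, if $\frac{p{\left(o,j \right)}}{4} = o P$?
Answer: $1876620$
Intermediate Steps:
$P = 9$ ($P = 2 + 7 = 9$)
$p{\left(o,j \right)} = 36 o$ ($p{\left(o,j \right)} = 4 o 9 = 4 \cdot 9 o = 36 o$)
$1378 \cdot 1362 + p{\left(-6,d{\left(7,-3 \right)} \right)} = 1378 \cdot 1362 + 36 \left(-6\right) = 1876836 - 216 = 1876620$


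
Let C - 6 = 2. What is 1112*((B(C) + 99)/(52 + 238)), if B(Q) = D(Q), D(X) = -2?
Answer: 53932/145 ≈ 371.94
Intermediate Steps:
C = 8 (C = 6 + 2 = 8)
B(Q) = -2
1112*((B(C) + 99)/(52 + 238)) = 1112*((-2 + 99)/(52 + 238)) = 1112*(97/290) = 53932/145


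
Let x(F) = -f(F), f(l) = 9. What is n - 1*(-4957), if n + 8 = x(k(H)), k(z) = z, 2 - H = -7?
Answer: 4940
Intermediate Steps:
H = 9 (H = 2 - 1*(-7) = 2 + 7 = 9)
x(F) = -9 (x(F) = -1*9 = -9)
n = -17 (n = -8 - 9 = -17)
n - 1*(-4957) = -17 - 1*(-4957) = -17 + 4957 = 4940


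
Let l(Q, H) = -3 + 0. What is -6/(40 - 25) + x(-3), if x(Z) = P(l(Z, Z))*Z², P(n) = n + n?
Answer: -272/5 ≈ -54.400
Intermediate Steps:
l(Q, H) = -3
P(n) = 2*n
x(Z) = -6*Z² (x(Z) = (2*(-3))*Z² = -6*Z²)
-6/(40 - 25) + x(-3) = -6/(40 - 25) - 6*(-3)² = -6/15 - 6*9 = (1/15)*(-6) - 54 = -⅖ - 54 = -272/5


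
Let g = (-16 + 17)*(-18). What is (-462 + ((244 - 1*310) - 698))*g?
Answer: 22068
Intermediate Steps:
g = -18 (g = 1*(-18) = -18)
(-462 + ((244 - 1*310) - 698))*g = (-462 + ((244 - 1*310) - 698))*(-18) = (-462 + ((244 - 310) - 698))*(-18) = (-462 + (-66 - 698))*(-18) = (-462 - 764)*(-18) = -1226*(-18) = 22068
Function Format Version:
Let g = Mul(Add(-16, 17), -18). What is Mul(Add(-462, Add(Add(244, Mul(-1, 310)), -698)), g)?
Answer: 22068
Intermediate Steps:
g = -18 (g = Mul(1, -18) = -18)
Mul(Add(-462, Add(Add(244, Mul(-1, 310)), -698)), g) = Mul(Add(-462, Add(Add(244, Mul(-1, 310)), -698)), -18) = Mul(Add(-462, Add(Add(244, -310), -698)), -18) = Mul(Add(-462, Add(-66, -698)), -18) = Mul(Add(-462, -764), -18) = Mul(-1226, -18) = 22068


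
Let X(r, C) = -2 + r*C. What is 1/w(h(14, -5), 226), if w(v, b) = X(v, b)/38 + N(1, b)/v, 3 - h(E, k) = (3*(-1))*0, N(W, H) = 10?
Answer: 57/1204 ≈ 0.047342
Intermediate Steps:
X(r, C) = -2 + C*r
h(E, k) = 3 (h(E, k) = 3 - 3*(-1)*0 = 3 - (-3)*0 = 3 - 1*0 = 3 + 0 = 3)
w(v, b) = -1/19 + 10/v + b*v/38 (w(v, b) = (-2 + b*v)/38 + 10/v = (-2 + b*v)*(1/38) + 10/v = (-1/19 + b*v/38) + 10/v = -1/19 + 10/v + b*v/38)
1/w(h(14, -5), 226) = 1/((1/38)*(380 + 3*(-2 + 226*3))/3) = 1/((1/38)*(1/3)*(380 + 3*(-2 + 678))) = 1/((1/38)*(1/3)*(380 + 3*676)) = 1/((1/38)*(1/3)*(380 + 2028)) = 1/((1/38)*(1/3)*2408) = 1/(1204/57) = 57/1204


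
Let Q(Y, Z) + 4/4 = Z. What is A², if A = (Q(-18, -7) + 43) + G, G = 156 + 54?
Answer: 60025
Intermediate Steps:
Q(Y, Z) = -1 + Z
G = 210
A = 245 (A = ((-1 - 7) + 43) + 210 = (-8 + 43) + 210 = 35 + 210 = 245)
A² = 245² = 60025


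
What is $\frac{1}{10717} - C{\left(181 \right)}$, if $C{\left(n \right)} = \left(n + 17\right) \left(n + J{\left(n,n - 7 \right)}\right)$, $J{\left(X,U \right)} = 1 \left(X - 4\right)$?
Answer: $- \frac{759663827}{10717} \approx -70884.0$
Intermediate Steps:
$J{\left(X,U \right)} = -4 + X$ ($J{\left(X,U \right)} = 1 \left(-4 + X\right) = -4 + X$)
$C{\left(n \right)} = \left(-4 + 2 n\right) \left(17 + n\right)$ ($C{\left(n \right)} = \left(n + 17\right) \left(n + \left(-4 + n\right)\right) = \left(17 + n\right) \left(-4 + 2 n\right) = \left(-4 + 2 n\right) \left(17 + n\right)$)
$\frac{1}{10717} - C{\left(181 \right)} = \frac{1}{10717} - \left(-68 + 2 \cdot 181^{2} + 30 \cdot 181\right) = \frac{1}{10717} - \left(-68 + 2 \cdot 32761 + 5430\right) = \frac{1}{10717} - \left(-68 + 65522 + 5430\right) = \frac{1}{10717} - 70884 = - \frac{759663827}{10717}$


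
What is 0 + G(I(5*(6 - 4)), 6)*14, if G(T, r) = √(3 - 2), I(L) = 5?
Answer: 14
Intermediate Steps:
G(T, r) = 1 (G(T, r) = √1 = 1)
0 + G(I(5*(6 - 4)), 6)*14 = 0 + 1*14 = 0 + 14 = 14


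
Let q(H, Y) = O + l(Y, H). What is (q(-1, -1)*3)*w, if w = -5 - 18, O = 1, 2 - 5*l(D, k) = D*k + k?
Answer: -483/5 ≈ -96.600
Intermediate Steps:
l(D, k) = 2/5 - k/5 - D*k/5 (l(D, k) = 2/5 - (D*k + k)/5 = 2/5 - (k + D*k)/5 = 2/5 + (-k/5 - D*k/5) = 2/5 - k/5 - D*k/5)
w = -23
q(H, Y) = 7/5 - H/5 - H*Y/5 (q(H, Y) = 1 + (2/5 - H/5 - Y*H/5) = 1 + (2/5 - H/5 - H*Y/5) = 7/5 - H/5 - H*Y/5)
(q(-1, -1)*3)*w = ((7/5 - 1/5*(-1) - 1/5*(-1)*(-1))*3)*(-23) = ((7/5 + 1/5 - 1/5)*3)*(-23) = ((7/5)*3)*(-23) = (21/5)*(-23) = -483/5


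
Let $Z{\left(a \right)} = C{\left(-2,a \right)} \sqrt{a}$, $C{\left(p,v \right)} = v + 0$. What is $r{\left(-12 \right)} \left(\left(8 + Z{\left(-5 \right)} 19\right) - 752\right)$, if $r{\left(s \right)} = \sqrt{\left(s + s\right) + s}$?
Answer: $- 4464 i + 570 \sqrt{5} \approx 1274.6 - 4464.0 i$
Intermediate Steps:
$C{\left(p,v \right)} = v$
$Z{\left(a \right)} = a^{\frac{3}{2}}$ ($Z{\left(a \right)} = a \sqrt{a} = a^{\frac{3}{2}}$)
$r{\left(s \right)} = \sqrt{3} \sqrt{s}$ ($r{\left(s \right)} = \sqrt{2 s + s} = \sqrt{3 s} = \sqrt{3} \sqrt{s}$)
$r{\left(-12 \right)} \left(\left(8 + Z{\left(-5 \right)} 19\right) - 752\right) = \sqrt{3} \sqrt{-12} \left(\left(8 + \left(-5\right)^{\frac{3}{2}} \cdot 19\right) - 752\right) = \sqrt{3} \cdot 2 i \sqrt{3} \left(\left(8 + - 5 i \sqrt{5} \cdot 19\right) - 752\right) = 6 i \left(\left(8 - 95 i \sqrt{5}\right) - 752\right) = 6 i \left(-744 - 95 i \sqrt{5}\right)$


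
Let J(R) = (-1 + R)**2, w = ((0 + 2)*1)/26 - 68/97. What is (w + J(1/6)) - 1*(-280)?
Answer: 12714073/45396 ≈ 280.07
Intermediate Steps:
w = -787/1261 (w = (2*1)*(1/26) - 68*1/97 = 2*(1/26) - 68/97 = 1/13 - 68/97 = -787/1261 ≈ -0.62411)
(w + J(1/6)) - 1*(-280) = (-787/1261 + (-1 + 1/6)**2) - 1*(-280) = (-787/1261 + (-1 + 1/6)**2) + 280 = (-787/1261 + (-5/6)**2) + 280 = (-787/1261 + 25/36) + 280 = 3193/45396 + 280 = 12714073/45396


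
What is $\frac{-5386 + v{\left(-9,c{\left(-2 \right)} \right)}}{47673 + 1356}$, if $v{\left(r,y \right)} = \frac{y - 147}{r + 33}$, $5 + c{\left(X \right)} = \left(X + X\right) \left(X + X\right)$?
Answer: $- \frac{16175}{147087} \approx -0.10997$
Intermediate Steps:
$c{\left(X \right)} = -5 + 4 X^{2}$ ($c{\left(X \right)} = -5 + \left(X + X\right) \left(X + X\right) = -5 + 2 X 2 X = -5 + 4 X^{2}$)
$v{\left(r,y \right)} = \frac{-147 + y}{33 + r}$
$\frac{-5386 + v{\left(-9,c{\left(-2 \right)} \right)}}{47673 + 1356} = \frac{-5386 + \frac{-147 - \left(5 - 4 \left(-2\right)^{2}\right)}{33 - 9}}{47673 + 1356} = \frac{-5386 + \frac{-147 + \left(-5 + 4 \cdot 4\right)}{24}}{49029} = \left(-5386 + \frac{-147 + \left(-5 + 16\right)}{24}\right) \frac{1}{49029} = \left(-5386 + \frac{-147 + 11}{24}\right) \frac{1}{49029} = \left(-5386 + \frac{1}{24} \left(-136\right)\right) \frac{1}{49029} = \left(-5386 - \frac{17}{3}\right) \frac{1}{49029} = \left(- \frac{16175}{3}\right) \frac{1}{49029} = - \frac{16175}{147087}$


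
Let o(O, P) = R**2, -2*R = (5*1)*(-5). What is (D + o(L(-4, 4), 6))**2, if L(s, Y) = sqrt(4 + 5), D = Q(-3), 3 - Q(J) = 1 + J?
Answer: 416025/16 ≈ 26002.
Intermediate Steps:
Q(J) = 2 - J (Q(J) = 3 - (1 + J) = 3 + (-1 - J) = 2 - J)
D = 5 (D = 2 - 1*(-3) = 2 + 3 = 5)
L(s, Y) = 3 (L(s, Y) = sqrt(9) = 3)
R = 25/2 (R = -5*1*(-5)/2 = -5*(-5)/2 = -1/2*(-25) = 25/2 ≈ 12.500)
o(O, P) = 625/4 (o(O, P) = (25/2)**2 = 625/4)
(D + o(L(-4, 4), 6))**2 = (5 + 625/4)**2 = (645/4)**2 = 416025/16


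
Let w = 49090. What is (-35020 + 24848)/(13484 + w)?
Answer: -5086/31287 ≈ -0.16256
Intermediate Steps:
(-35020 + 24848)/(13484 + w) = (-35020 + 24848)/(13484 + 49090) = -10172/62574 = -10172*1/62574 = -5086/31287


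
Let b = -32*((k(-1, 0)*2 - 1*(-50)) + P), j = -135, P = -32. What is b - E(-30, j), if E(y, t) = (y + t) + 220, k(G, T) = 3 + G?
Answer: -759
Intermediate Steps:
E(y, t) = 220 + t + y (E(y, t) = (t + y) + 220 = 220 + t + y)
b = -704 (b = -32*(((3 - 1)*2 - 1*(-50)) - 32) = -32*((2*2 + 50) - 32) = -32*((4 + 50) - 32) = -32*(54 - 32) = -32*22 = -704)
b - E(-30, j) = -704 - (220 - 135 - 30) = -704 - 1*55 = -704 - 55 = -759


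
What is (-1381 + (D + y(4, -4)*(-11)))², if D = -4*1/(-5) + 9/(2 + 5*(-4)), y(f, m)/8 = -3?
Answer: 124701889/100 ≈ 1.2470e+6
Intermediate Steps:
y(f, m) = -24 (y(f, m) = 8*(-3) = -24)
D = 3/10 (D = -4*(-⅕) + 9/(2 - 20) = ⅘ + 9/(-18) = ⅘ + 9*(-1/18) = ⅘ - ½ = 3/10 ≈ 0.30000)
(-1381 + (D + y(4, -4)*(-11)))² = (-1381 + (3/10 - 24*(-11)))² = (-1381 + (3/10 + 264))² = (-1381 + 2643/10)² = (-11167/10)² = 124701889/100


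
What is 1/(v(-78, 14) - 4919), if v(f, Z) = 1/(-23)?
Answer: -23/113138 ≈ -0.00020329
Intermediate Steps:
v(f, Z) = -1/23
1/(v(-78, 14) - 4919) = 1/(-1/23 - 4919) = 1/(-113138/23) = -23/113138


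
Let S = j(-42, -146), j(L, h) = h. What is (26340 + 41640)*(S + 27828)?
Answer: 1881822360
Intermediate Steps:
S = -146
(26340 + 41640)*(S + 27828) = (26340 + 41640)*(-146 + 27828) = 67980*27682 = 1881822360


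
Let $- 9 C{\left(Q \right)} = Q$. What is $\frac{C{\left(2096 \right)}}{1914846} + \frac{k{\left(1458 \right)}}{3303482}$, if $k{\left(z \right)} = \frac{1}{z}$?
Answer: $- \frac{186950334203}{1537135208386596} \approx -0.00012162$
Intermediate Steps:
$C{\left(Q \right)} = - \frac{Q}{9}$
$\frac{C{\left(2096 \right)}}{1914846} + \frac{k{\left(1458 \right)}}{3303482} = \frac{\left(- \frac{1}{9}\right) 2096}{1914846} + \frac{1}{1458 \cdot 3303482} = \left(- \frac{2096}{9}\right) \frac{1}{1914846} + \frac{1}{1458} \cdot \frac{1}{3303482} = - \frac{1048}{8616807} + \frac{1}{4816476756} = - \frac{186950334203}{1537135208386596}$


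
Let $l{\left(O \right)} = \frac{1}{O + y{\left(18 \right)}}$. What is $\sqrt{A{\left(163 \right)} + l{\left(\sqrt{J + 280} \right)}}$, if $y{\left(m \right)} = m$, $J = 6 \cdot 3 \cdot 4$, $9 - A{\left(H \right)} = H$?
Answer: $\frac{\sqrt{-5542 - 1232 \sqrt{22}}}{2 \sqrt{9 + 2 \sqrt{22}}} \approx 12.409 i$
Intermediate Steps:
$A{\left(H \right)} = 9 - H$
$J = 72$ ($J = 18 \cdot 4 = 72$)
$l{\left(O \right)} = \frac{1}{18 + O}$ ($l{\left(O \right)} = \frac{1}{O + 18} = \frac{1}{18 + O}$)
$\sqrt{A{\left(163 \right)} + l{\left(\sqrt{J + 280} \right)}} = \sqrt{\left(9 - 163\right) + \frac{1}{18 + \sqrt{72 + 280}}} = \sqrt{\left(9 - 163\right) + \frac{1}{18 + \sqrt{352}}} = \sqrt{-154 + \frac{1}{18 + 4 \sqrt{22}}}$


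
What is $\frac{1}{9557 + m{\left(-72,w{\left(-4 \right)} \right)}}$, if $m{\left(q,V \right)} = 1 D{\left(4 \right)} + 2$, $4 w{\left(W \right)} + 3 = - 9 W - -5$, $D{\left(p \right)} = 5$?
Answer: $\frac{1}{9564} \approx 0.00010456$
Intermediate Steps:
$w{\left(W \right)} = \frac{1}{2} - \frac{9 W}{4}$ ($w{\left(W \right)} = - \frac{3}{4} + \frac{- 9 W - -5}{4} = - \frac{3}{4} + \frac{- 9 W + 5}{4} = - \frac{3}{4} + \frac{5 - 9 W}{4} = - \frac{3}{4} - \left(- \frac{5}{4} + \frac{9 W}{4}\right) = \frac{1}{2} - \frac{9 W}{4}$)
$m{\left(q,V \right)} = 7$ ($m{\left(q,V \right)} = 1 \cdot 5 + 2 = 5 + 2 = 7$)
$\frac{1}{9557 + m{\left(-72,w{\left(-4 \right)} \right)}} = \frac{1}{9557 + 7} = \frac{1}{9564}$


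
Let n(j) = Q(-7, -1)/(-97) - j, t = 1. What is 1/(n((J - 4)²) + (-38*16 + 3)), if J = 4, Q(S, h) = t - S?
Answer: -97/58693 ≈ -0.0016527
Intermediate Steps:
Q(S, h) = 1 - S
n(j) = -8/97 - j (n(j) = (1 - 1*(-7))/(-97) - j = (1 + 7)*(-1/97) - j = 8*(-1/97) - j = -8/97 - j)
1/(n((J - 4)²) + (-38*16 + 3)) = 1/((-8/97 - (4 - 4)²) + (-38*16 + 3)) = 1/((-8/97 - 1*0²) + (-608 + 3)) = 1/((-8/97 - 1*0) - 605) = 1/((-8/97 + 0) - 605) = 1/(-8/97 - 605) = 1/(-58693/97) = -97/58693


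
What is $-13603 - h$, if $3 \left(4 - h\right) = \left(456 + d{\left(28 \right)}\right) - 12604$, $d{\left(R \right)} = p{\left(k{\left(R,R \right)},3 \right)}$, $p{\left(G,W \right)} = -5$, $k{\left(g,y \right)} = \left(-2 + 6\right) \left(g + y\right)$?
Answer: $-17658$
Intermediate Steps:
$k{\left(g,y \right)} = 4 g + 4 y$ ($k{\left(g,y \right)} = 4 \left(g + y\right) = 4 g + 4 y$)
$d{\left(R \right)} = -5$
$h = 4055$ ($h = 4 - \frac{\left(456 - 5\right) - 12604}{3} = 4 - \frac{451 - 12604}{3} = 4 - -4051 = 4 + 4051 = 4055$)
$-13603 - h = -13603 - 4055 = -17658$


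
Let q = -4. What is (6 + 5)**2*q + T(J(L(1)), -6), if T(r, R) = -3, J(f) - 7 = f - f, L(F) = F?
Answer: -487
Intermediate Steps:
J(f) = 7 (J(f) = 7 + (f - f) = 7 + 0 = 7)
(6 + 5)**2*q + T(J(L(1)), -6) = (6 + 5)**2*(-4) - 3 = 11**2*(-4) - 3 = 121*(-4) - 3 = -484 - 3 = -487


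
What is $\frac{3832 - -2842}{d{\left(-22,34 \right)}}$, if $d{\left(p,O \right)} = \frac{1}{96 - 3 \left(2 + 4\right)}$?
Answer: $520572$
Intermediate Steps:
$d{\left(p,O \right)} = \frac{1}{78}$ ($d{\left(p,O \right)} = \frac{1}{96 - 18} = \frac{1}{78}$)
$\frac{3832 - -2842}{d{\left(-22,34 \right)}} = \left(3832 - -2842\right) \frac{1}{\frac{1}{78}} = \left(3832 + 2842\right) 78 = 6674 \cdot 78 = 520572$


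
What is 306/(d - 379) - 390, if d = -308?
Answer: -89412/229 ≈ -390.45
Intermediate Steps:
306/(d - 379) - 390 = 306/(-308 - 379) - 390 = 306/(-687) - 390 = -1/687*306 - 390 = -102/229 - 390 = -89412/229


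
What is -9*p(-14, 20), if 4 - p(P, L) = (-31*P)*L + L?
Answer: 78264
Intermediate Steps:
p(P, L) = 4 - L + 31*L*P (p(P, L) = 4 - ((-31*P)*L + L) = 4 - (-31*L*P + L) = 4 - (L - 31*L*P) = 4 + (-L + 31*L*P) = 4 - L + 31*L*P)
-9*p(-14, 20) = -9*(4 - 1*20 + 31*20*(-14)) = -9*(4 - 20 - 8680) = -9*(-8696) = -1*(-78264) = 78264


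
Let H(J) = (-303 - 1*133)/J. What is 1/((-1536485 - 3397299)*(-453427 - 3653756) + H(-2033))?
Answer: 2033/41196618015370012 ≈ 4.9349e-14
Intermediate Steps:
H(J) = -436/J (H(J) = (-303 - 133)/J = -436/J)
1/((-1536485 - 3397299)*(-453427 - 3653756) + H(-2033)) = 1/((-1536485 - 3397299)*(-453427 - 3653756) - 436/(-2033)) = 1/(-4933784*(-4107183) - 436*(-1/2033)) = 1/(20263953770472 + 436/2033) = 1/(41196618015370012/2033) = 2033/41196618015370012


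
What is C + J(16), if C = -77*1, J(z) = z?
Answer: -61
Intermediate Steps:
C = -77
C + J(16) = -77 + 16 = -61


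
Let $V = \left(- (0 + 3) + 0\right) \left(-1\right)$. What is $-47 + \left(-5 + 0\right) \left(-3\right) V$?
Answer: $-2$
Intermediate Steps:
$V = 3$ ($V = \left(\left(-1\right) 3 + 0\right) \left(-1\right) = \left(-3 + 0\right) \left(-1\right) = \left(-3\right) \left(-1\right) = 3$)
$-47 + \left(-5 + 0\right) \left(-3\right) V = -47 + \left(-5 + 0\right) \left(-3\right) 3 = -47 + \left(-5\right) \left(-3\right) 3 = -47 + 15 \cdot 3 = -47 + 45 = -2$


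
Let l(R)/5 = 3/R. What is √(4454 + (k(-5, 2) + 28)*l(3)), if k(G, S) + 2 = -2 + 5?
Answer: 3*√511 ≈ 67.816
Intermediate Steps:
k(G, S) = 1 (k(G, S) = -2 + (-2 + 5) = -2 + 3 = 1)
l(R) = 15/R (l(R) = 5*(3/R) = 15/R)
√(4454 + (k(-5, 2) + 28)*l(3)) = √(4454 + (1 + 28)*(15/3)) = √(4454 + 29*(15*(⅓))) = √(4454 + 29*5) = √(4454 + 145) = √4599 = 3*√511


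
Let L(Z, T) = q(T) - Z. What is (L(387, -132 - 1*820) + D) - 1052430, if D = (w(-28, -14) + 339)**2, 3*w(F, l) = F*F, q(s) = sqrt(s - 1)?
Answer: -6231752/9 + I*sqrt(953) ≈ -6.9242e+5 + 30.871*I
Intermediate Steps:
q(s) = sqrt(-1 + s)
w(F, l) = F**2/3 (w(F, l) = (F*F)/3 = F**2/3)
L(Z, T) = sqrt(-1 + T) - Z
D = 3243601/9 (D = ((1/3)*(-28)**2 + 339)**2 = ((1/3)*784 + 339)**2 = (784/3 + 339)**2 = (1801/3)**2 = 3243601/9 ≈ 3.6040e+5)
(L(387, -132 - 1*820) + D) - 1052430 = ((sqrt(-1 + (-132 - 1*820)) - 1*387) + 3243601/9) - 1052430 = ((sqrt(-1 + (-132 - 820)) - 387) + 3243601/9) - 1052430 = ((sqrt(-1 - 952) - 387) + 3243601/9) - 1052430 = ((sqrt(-953) - 387) + 3243601/9) - 1052430 = ((I*sqrt(953) - 387) + 3243601/9) - 1052430 = ((-387 + I*sqrt(953)) + 3243601/9) - 1052430 = (3240118/9 + I*sqrt(953)) - 1052430 = -6231752/9 + I*sqrt(953)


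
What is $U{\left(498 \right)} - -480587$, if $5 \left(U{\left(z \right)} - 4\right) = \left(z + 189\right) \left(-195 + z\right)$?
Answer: $\frac{2611116}{5} \approx 5.2222 \cdot 10^{5}$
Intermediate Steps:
$U{\left(z \right)} = 4 + \frac{\left(-195 + z\right) \left(189 + z\right)}{5}$ ($U{\left(z \right)} = 4 + \frac{\left(z + 189\right) \left(-195 + z\right)}{5} = 4 + \frac{\left(189 + z\right) \left(-195 + z\right)}{5} = 4 + \frac{\left(-195 + z\right) \left(189 + z\right)}{5}$)
$U{\left(498 \right)} - -480587 = \left(-7367 - \frac{2988}{5} + \frac{498^{2}}{5}\right) - -480587 = \left(-7367 - \frac{2988}{5} + \frac{1}{5} \cdot 248004\right) + 480587 = \left(-7367 - \frac{2988}{5} + \frac{248004}{5}\right) + 480587 = \frac{208181}{5} + 480587 = \frac{2611116}{5}$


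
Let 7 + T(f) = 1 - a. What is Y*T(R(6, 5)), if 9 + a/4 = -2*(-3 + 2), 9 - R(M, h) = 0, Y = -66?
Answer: -1452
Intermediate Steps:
R(M, h) = 9 (R(M, h) = 9 - 1*0 = 9 + 0 = 9)
a = -28 (a = -36 + 4*(-2*(-3 + 2)) = -36 + 4*(-2*(-1)) = -36 + 4*2 = -36 + 8 = -28)
T(f) = 22 (T(f) = -7 + (1 - 1*(-28)) = -7 + (1 + 28) = -7 + 29 = 22)
Y*T(R(6, 5)) = -66*22 = -1452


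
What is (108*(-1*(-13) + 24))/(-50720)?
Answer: -999/12680 ≈ -0.078786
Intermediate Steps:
(108*(-1*(-13) + 24))/(-50720) = (108*(13 + 24))*(-1/50720) = (108*37)*(-1/50720) = 3996*(-1/50720) = -999/12680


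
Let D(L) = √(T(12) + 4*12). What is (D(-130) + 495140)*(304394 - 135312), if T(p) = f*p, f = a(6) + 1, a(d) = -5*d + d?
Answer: 83719261480 + 338164*I*√57 ≈ 8.3719e+10 + 2.5531e+6*I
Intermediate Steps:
a(d) = -4*d
f = -23 (f = -4*6 + 1 = -24 + 1 = -23)
T(p) = -23*p
D(L) = 2*I*√57 (D(L) = √(-23*12 + 4*12) = √(-276 + 48) = √(-228) = 2*I*√57)
(D(-130) + 495140)*(304394 - 135312) = (2*I*√57 + 495140)*(304394 - 135312) = (495140 + 2*I*√57)*169082 = 83719261480 + 338164*I*√57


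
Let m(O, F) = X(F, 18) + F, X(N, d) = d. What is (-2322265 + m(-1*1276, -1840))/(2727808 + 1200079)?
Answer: -2324087/3927887 ≈ -0.59169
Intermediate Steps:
m(O, F) = 18 + F
(-2322265 + m(-1*1276, -1840))/(2727808 + 1200079) = (-2322265 + (18 - 1840))/(2727808 + 1200079) = (-2322265 - 1822)/3927887 = -2324087*1/3927887 = -2324087/3927887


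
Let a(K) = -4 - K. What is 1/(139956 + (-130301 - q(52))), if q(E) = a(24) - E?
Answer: 1/9735 ≈ 0.00010272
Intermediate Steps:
q(E) = -28 - E (q(E) = (-4 - 1*24) - E = (-4 - 24) - E = -28 - E)
1/(139956 + (-130301 - q(52))) = 1/(139956 + (-130301 - (-28 - 1*52))) = 1/(139956 + (-130301 - (-28 - 52))) = 1/(139956 + (-130301 - 1*(-80))) = 1/(139956 + (-130301 + 80)) = 1/(139956 - 130221) = 1/9735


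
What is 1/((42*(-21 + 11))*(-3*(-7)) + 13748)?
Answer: 1/4928 ≈ 0.00020292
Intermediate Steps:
1/((42*(-21 + 11))*(-3*(-7)) + 13748) = 1/((42*(-10))*21 + 13748) = 1/(-420*21 + 13748) = 1/(-8820 + 13748) = 1/4928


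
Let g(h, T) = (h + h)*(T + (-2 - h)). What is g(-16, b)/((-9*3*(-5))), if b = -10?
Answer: -128/135 ≈ -0.94815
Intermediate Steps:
g(h, T) = 2*h*(-2 + T - h) (g(h, T) = (2*h)*(-2 + T - h) = 2*h*(-2 + T - h))
g(-16, b)/((-9*3*(-5))) = (2*(-16)*(-2 - 10 - 1*(-16)))/((-9*3*(-5))) = (2*(-16)*(-2 - 10 + 16))/((-27*(-5))) = (2*(-16)*4)/135 = -128*1/135 = -128/135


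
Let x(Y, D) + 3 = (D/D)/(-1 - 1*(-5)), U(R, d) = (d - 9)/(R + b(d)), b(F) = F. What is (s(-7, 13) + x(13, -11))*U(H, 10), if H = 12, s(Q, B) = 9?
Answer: 25/88 ≈ 0.28409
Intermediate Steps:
U(R, d) = (-9 + d)/(R + d) (U(R, d) = (d - 9)/(R + d) = (-9 + d)/(R + d))
x(Y, D) = -11/4 (x(Y, D) = -3 + (D/D)/(-1 - 1*(-5)) = -3 + 1/(-1 + 5) = -3 + 1/4 = -3 + 1*(¼) = -3 + ¼ = -11/4)
(s(-7, 13) + x(13, -11))*U(H, 10) = (9 - 11/4)*((-9 + 10)/(12 + 10)) = 25*(1/22)/4 = 25*((1/22)*1)/4 = (25/4)*(1/22) = 25/88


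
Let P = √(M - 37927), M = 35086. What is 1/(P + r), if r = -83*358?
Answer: -29714/882924637 - I*√2841/882924637 ≈ -3.3654e-5 - 6.0369e-8*I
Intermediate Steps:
r = -29714
P = I*√2841 (P = √(35086 - 37927) = √(-2841) = I*√2841 ≈ 53.301*I)
1/(P + r) = 1/(I*√2841 - 29714) = 1/(-29714 + I*√2841)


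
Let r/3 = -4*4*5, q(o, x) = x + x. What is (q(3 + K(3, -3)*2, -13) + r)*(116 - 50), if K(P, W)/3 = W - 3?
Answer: -17556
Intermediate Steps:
K(P, W) = -9 + 3*W (K(P, W) = 3*(W - 3) = 3*(-3 + W) = -9 + 3*W)
q(o, x) = 2*x
r = -240 (r = 3*(-4*4*5) = 3*(-16*5) = 3*(-80) = -240)
(q(3 + K(3, -3)*2, -13) + r)*(116 - 50) = (2*(-13) - 240)*(116 - 50) = (-26 - 240)*66 = -266*66 = -17556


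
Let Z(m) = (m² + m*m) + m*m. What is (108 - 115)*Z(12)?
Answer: -3024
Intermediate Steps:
Z(m) = 3*m² (Z(m) = (m² + m²) + m² = 2*m² + m² = 3*m²)
(108 - 115)*Z(12) = (108 - 115)*(3*12²) = -21*144 = -7*432 = -3024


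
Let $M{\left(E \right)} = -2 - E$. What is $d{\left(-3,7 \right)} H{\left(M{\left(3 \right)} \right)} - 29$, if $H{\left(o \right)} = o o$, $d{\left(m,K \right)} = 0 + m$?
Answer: $-104$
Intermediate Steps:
$d{\left(m,K \right)} = m$
$H{\left(o \right)} = o^{2}$
$d{\left(-3,7 \right)} H{\left(M{\left(3 \right)} \right)} - 29 = - 3 \left(-2 - 3\right)^{2} - 29 = - 3 \left(-5\right)^{2} - 29 = \left(-3\right) 25 - 29 = -75 - 29 = -104$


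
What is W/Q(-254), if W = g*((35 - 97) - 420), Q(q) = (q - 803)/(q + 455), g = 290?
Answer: 28095780/1057 ≈ 26581.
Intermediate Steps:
Q(q) = (-803 + q)/(455 + q)
W = -139780 (W = 290*((35 - 97) - 420) = 290*(-62 - 420) = 290*(-482) = -139780)
W/Q(-254) = -139780*(455 - 254)/(-803 - 254) = -139780/(-1057/201) = -139780*(-201/1057) = 28095780/1057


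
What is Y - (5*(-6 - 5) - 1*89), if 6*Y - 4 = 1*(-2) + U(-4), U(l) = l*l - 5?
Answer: 877/6 ≈ 146.17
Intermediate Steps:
U(l) = -5 + l² (U(l) = l² - 5 = -5 + l²)
Y = 13/6 (Y = ⅔ + (1*(-2) + (-5 + (-4)²))/6 = ⅔ + (-2 + (-5 + 16))/6 = ⅔ + (-2 + 11)/6 = ⅔ + (⅙)*9 = ⅔ + 3/2 = 13/6 ≈ 2.1667)
Y - (5*(-6 - 5) - 1*89) = 13/6 - (5*(-6 - 5) - 1*89) = 13/6 - (5*(-11) - 89) = 13/6 - (-55 - 89) = 13/6 - 1*(-144) = 13/6 + 144 = 877/6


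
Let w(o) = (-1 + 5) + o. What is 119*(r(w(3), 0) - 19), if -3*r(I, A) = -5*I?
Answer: -2618/3 ≈ -872.67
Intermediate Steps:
w(o) = 4 + o
r(I, A) = 5*I/3 (r(I, A) = -(-5)*I/3 = 5*I/3)
119*(r(w(3), 0) - 19) = 119*(5*(4 + 3)/3 - 19) = 119*((5/3)*7 - 19) = 119*(35/3 - 19) = 119*(-22/3) = -2618/3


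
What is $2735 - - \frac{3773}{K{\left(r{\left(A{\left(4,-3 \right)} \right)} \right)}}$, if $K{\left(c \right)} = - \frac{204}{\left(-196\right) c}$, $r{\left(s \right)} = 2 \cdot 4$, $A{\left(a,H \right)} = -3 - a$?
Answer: $\frac{1618501}{51} \approx 31735.0$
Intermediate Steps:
$r{\left(s \right)} = 8$
$K{\left(c \right)} = \frac{51}{49 c}$ ($K{\left(c \right)} = - 204 \left(- \frac{1}{196 c}\right) = \frac{51}{49 c}$)
$2735 - - \frac{3773}{K{\left(r{\left(A{\left(4,-3 \right)} \right)} \right)}} = 2735 - - \frac{3773}{\frac{51}{49} \cdot \frac{1}{8}} = 2735 - - \frac{3773}{\frac{51}{392}} = 2735 - \left(-3773\right) \frac{392}{51} = 2735 - - \frac{1479016}{51} = 2735 + \frac{1479016}{51} = \frac{1618501}{51}$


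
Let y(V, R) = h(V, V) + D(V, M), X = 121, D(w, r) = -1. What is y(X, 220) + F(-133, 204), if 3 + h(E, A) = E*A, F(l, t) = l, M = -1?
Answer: 14504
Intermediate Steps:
h(E, A) = -3 + A*E (h(E, A) = -3 + E*A = -3 + A*E)
y(V, R) = -4 + V**2 (y(V, R) = (-3 + V*V) - 1 = (-3 + V**2) - 1 = -4 + V**2)
y(X, 220) + F(-133, 204) = (-4 + 121**2) - 133 = (-4 + 14641) - 133 = 14637 - 133 = 14504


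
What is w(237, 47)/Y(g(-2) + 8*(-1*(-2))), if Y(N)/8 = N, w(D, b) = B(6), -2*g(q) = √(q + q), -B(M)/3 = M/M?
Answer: -6/257 - 3*I/2056 ≈ -0.023346 - 0.0014591*I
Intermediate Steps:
B(M) = -3 (B(M) = -3*M/M = -3*1 = -3)
g(q) = -√2*√q/2 (g(q) = -√(q + q)/2 = -√2*√q/2)
w(D, b) = -3
Y(N) = 8*N
w(237, 47)/Y(g(-2) + 8*(-1*(-2))) = -3*1/(8*(-√2*√(-2)/2 + 8*(-1*(-2)))) = -3*1/(8*(-√2*I*√2/2 + 8*2)) = -3*1/(8*(-I + 16)) = -(6/257 + 3*I/2056) = -3*(128 + 8*I)/16448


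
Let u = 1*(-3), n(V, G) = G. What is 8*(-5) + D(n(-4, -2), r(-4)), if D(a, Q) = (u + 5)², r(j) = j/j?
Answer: -36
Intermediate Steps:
r(j) = 1
u = -3
D(a, Q) = 4 (D(a, Q) = (-3 + 5)² = 2² = 4)
8*(-5) + D(n(-4, -2), r(-4)) = 8*(-5) + 4 = -40 + 4 = -36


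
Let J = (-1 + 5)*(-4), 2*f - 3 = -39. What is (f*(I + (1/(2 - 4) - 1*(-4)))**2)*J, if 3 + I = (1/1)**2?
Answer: 648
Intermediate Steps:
f = -18 (f = 3/2 + (1/2)*(-39) = 3/2 - 39/2 = -18)
J = -16 (J = 4*(-4) = -16)
I = -2 (I = -3 + (1/1)**2 = -3 + 1**2 = -3 + 1 = -2)
(f*(I + (1/(2 - 4) - 1*(-4)))**2)*J = -18*(-2 + (1/(2 - 4) - 1*(-4)))**2*(-16) = -18*(-2 + (1/(-2) + 4))**2*(-16) = -18*(-2 + (-1/2 + 4))**2*(-16) = -18*(-2 + 7/2)**2*(-16) = -18*(3/2)**2*(-16) = -18*9/4*(-16) = -81/2*(-16) = 648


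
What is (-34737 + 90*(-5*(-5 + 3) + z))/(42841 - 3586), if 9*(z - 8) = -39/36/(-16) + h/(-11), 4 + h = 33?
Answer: -34998677/41453280 ≈ -0.84429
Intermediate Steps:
h = 29 (h = -4 + 33 = 29)
z = 146639/19008 (z = 8 + (-39/36/(-16) + 29/(-11))/9 = 8 + (-39*1/36*(-1/16) + 29*(-1/11))/9 = 8 + (-13/12*(-1/16) - 29/11)/9 = 8 + (13/192 - 29/11)/9 = 8 + (⅑)*(-5425/2112) = 8 - 5425/19008 = 146639/19008 ≈ 7.7146)
(-34737 + 90*(-5*(-5 + 3) + z))/(42841 - 3586) = (-34737 + 90*(-5*(-5 + 3) + 146639/19008))/(42841 - 3586) = (-34737 + 90*(-5*(-2) + 146639/19008))/39255 = (-34737 + 90*(10 + 146639/19008))*(1/39255) = (-34737 + 90*(336719/19008))*(1/39255) = (-34737 + 1683595/1056)*(1/39255) = -34998677/1056*1/39255 = -34998677/41453280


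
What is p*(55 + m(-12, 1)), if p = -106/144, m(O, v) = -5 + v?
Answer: -901/24 ≈ -37.542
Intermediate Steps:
p = -53/72 (p = -106*1/144 = -53/72 ≈ -0.73611)
p*(55 + m(-12, 1)) = -53*(55 + (-5 + 1))/72 = -53*(55 - 4)/72 = -53/72*51 = -901/24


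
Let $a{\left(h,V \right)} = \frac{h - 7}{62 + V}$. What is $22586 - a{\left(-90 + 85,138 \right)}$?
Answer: $\frac{1129303}{50} \approx 22586.0$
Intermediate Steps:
$a{\left(h,V \right)} = \frac{-7 + h}{62 + V}$
$22586 - a{\left(-90 + 85,138 \right)} = 22586 - \frac{-7 + \left(-90 + 85\right)}{62 + 138} = 22586 - \frac{-7 - 5}{200} = 22586 - \frac{1}{200} \left(-12\right) = 22586 - - \frac{3}{50} = 22586 + \frac{3}{50} = \frac{1129303}{50}$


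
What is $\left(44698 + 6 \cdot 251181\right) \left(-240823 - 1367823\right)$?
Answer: $-2496271124464$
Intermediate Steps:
$\left(44698 + 6 \cdot 251181\right) \left(-240823 - 1367823\right) = \left(44698 + 1507086\right) \left(-1608646\right) = 1551784 \left(-1608646\right) = -2496271124464$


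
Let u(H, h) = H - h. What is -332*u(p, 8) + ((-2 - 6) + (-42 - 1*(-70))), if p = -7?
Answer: 5000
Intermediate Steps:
-332*u(p, 8) + ((-2 - 6) + (-42 - 1*(-70))) = -332*(-7 - 1*8) + ((-2 - 6) + (-42 - 1*(-70))) = -332*(-7 - 8) + (-8 + (-42 + 70)) = -332*(-15) + (-8 + 28) = 4980 + 20 = 5000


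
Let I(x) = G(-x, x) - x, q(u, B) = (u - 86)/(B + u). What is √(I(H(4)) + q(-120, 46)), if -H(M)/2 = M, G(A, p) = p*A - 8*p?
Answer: √14763/37 ≈ 3.2839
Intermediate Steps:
G(A, p) = -8*p + A*p (G(A, p) = A*p - 8*p = -8*p + A*p)
H(M) = -2*M
q(u, B) = (-86 + u)/(B + u)
I(x) = -x + x*(-8 - x) (I(x) = x*(-8 - x) - x = -x + x*(-8 - x))
√(I(H(4)) + q(-120, 46)) = √((-2*4)*(-9 - (-2)*4) + (-86 - 120)/(46 - 120)) = √(-8*(-9 - 1*(-8)) - 206/(-74)) = √(-8*(-9 + 8) - 1/74*(-206)) = √(-8*(-1) + 103/37) = √(8 + 103/37) = √(399/37) = √14763/37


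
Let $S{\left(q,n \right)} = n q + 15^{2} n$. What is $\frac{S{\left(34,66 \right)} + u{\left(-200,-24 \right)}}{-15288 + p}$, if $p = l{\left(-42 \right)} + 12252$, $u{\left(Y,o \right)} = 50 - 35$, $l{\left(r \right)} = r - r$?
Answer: $- \frac{5703}{1012} \approx -5.6354$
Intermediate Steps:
$l{\left(r \right)} = 0$
$u{\left(Y,o \right)} = 15$ ($u{\left(Y,o \right)} = 50 - 35 = 15$)
$S{\left(q,n \right)} = 225 n + n q$ ($S{\left(q,n \right)} = n q + 225 n = 225 n + n q$)
$p = 12252$ ($p = 0 + 12252 = 12252$)
$\frac{S{\left(34,66 \right)} + u{\left(-200,-24 \right)}}{-15288 + p} = \frac{66 \left(225 + 34\right) + 15}{-15288 + 12252} = \frac{66 \cdot 259 + 15}{-3036} = \left(17094 + 15\right) \left(- \frac{1}{3036}\right) = 17109 \left(- \frac{1}{3036}\right) = - \frac{5703}{1012}$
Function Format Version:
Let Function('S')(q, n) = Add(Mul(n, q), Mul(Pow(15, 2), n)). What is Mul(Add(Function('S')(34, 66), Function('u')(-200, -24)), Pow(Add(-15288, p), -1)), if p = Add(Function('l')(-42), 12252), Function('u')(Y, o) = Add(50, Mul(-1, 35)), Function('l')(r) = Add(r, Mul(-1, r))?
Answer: Rational(-5703, 1012) ≈ -5.6354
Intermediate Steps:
Function('l')(r) = 0
Function('u')(Y, o) = 15 (Function('u')(Y, o) = Add(50, -35) = 15)
Function('S')(q, n) = Add(Mul(225, n), Mul(n, q)) (Function('S')(q, n) = Add(Mul(n, q), Mul(225, n)) = Add(Mul(225, n), Mul(n, q)))
p = 12252 (p = Add(0, 12252) = 12252)
Mul(Add(Function('S')(34, 66), Function('u')(-200, -24)), Pow(Add(-15288, p), -1)) = Mul(Add(Mul(66, Add(225, 34)), 15), Pow(Add(-15288, 12252), -1)) = Mul(Add(Mul(66, 259), 15), Pow(-3036, -1)) = Mul(Add(17094, 15), Rational(-1, 3036)) = Mul(17109, Rational(-1, 3036)) = Rational(-5703, 1012)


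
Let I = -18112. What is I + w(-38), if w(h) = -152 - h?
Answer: -18226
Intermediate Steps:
I + w(-38) = -18112 + (-152 - 1*(-38)) = -18112 + (-152 + 38) = -18112 - 114 = -18226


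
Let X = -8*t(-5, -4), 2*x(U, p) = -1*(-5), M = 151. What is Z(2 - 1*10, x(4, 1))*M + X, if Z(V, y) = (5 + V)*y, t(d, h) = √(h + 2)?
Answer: -2265/2 - 8*I*√2 ≈ -1132.5 - 11.314*I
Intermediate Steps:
t(d, h) = √(2 + h)
x(U, p) = 5/2 (x(U, p) = (-1*(-5))/2 = (½)*5 = 5/2)
Z(V, y) = y*(5 + V)
X = -8*I*√2 (X = -8*√(2 - 4) = -8*I*√2 ≈ -11.314*I)
Z(2 - 1*10, x(4, 1))*M + X = (5*(5 + (2 - 1*10))/2)*151 - 8*I*√2 = (5*(5 + (2 - 10))/2)*151 - 8*I*√2 = (5*(5 - 8)/2)*151 - 8*I*√2 = ((5/2)*(-3))*151 - 8*I*√2 = -15/2*151 - 8*I*√2 = -2265/2 - 8*I*√2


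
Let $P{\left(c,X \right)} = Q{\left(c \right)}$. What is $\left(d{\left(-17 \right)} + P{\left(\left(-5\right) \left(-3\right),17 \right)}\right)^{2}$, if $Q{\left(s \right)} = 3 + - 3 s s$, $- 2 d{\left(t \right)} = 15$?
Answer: $\frac{1846881}{4} \approx 4.6172 \cdot 10^{5}$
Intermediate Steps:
$d{\left(t \right)} = - \frac{15}{2}$ ($d{\left(t \right)} = \left(- \frac{1}{2}\right) 15 = - \frac{15}{2}$)
$Q{\left(s \right)} = 3 - 3 s^{2}$
$P{\left(c,X \right)} = 3 - 3 c^{2}$
$\left(d{\left(-17 \right)} + P{\left(\left(-5\right) \left(-3\right),17 \right)}\right)^{2} = \left(- \frac{15}{2} + \left(3 - 3 \left(\left(-5\right) \left(-3\right)\right)^{2}\right)\right)^{2} = \left(- \frac{15}{2} + \left(3 - 3 \cdot 15^{2}\right)\right)^{2} = \left(- \frac{15}{2} + \left(3 - 675\right)\right)^{2} = \left(- \frac{15}{2} - 672\right)^{2} = \left(- \frac{1359}{2}\right)^{2} = \frac{1846881}{4}$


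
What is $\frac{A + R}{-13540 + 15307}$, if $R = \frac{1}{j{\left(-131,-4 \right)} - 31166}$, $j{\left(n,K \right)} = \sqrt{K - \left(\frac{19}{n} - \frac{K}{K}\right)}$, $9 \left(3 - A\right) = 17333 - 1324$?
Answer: $- \frac{53515670015393}{53251137834885} - \frac{i \sqrt{48994}}{224838137525070} \approx -1.005 - 9.8447 \cdot 10^{-13} i$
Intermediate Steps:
$A = - \frac{15982}{9}$ ($A = 3 - \frac{17333 - 1324}{9} = 3 - \frac{16009}{9} = - \frac{15982}{9} \approx -1775.8$)
$j{\left(n,K \right)} = \sqrt{1 + K - \frac{19}{n}}$ ($j{\left(n,K \right)} = \sqrt{K + \left(1 - \frac{19}{n}\right)} = \sqrt{1 + K - \frac{19}{n}}$)
$R = \frac{1}{-31166 + \frac{i \sqrt{48994}}{131}}$ ($R = \frac{1}{\sqrt{1 - 4 - \frac{19}{-131}} - 31166} = \frac{1}{\sqrt{1 - 4 - - \frac{19}{131}} - 31166} = \frac{1}{\sqrt{1 - 4 + \frac{19}{131}} - 31166} = \frac{1}{\sqrt{- \frac{374}{131}} - 31166} = \frac{1}{\frac{i \sqrt{48994}}{131} - 31166} = \frac{1}{-31166 + \frac{i \sqrt{48994}}{131}} \approx -3.2086 \cdot 10^{-5} - 1.7 \cdot 10^{-9} i$)
$\frac{A + R}{-13540 + 15307} = \frac{- \frac{15982}{9} - \left(\frac{2041373}{63621431105} + \frac{i \sqrt{48994}}{127242862210}\right)}{-13540 + 15307} = \frac{- \frac{1016797730292467}{572592879945} - \frac{i \sqrt{48994}}{127242862210}}{1767} = \left(- \frac{1016797730292467}{572592879945} - \frac{i \sqrt{48994}}{127242862210}\right) \frac{1}{1767} = - \frac{53515670015393}{53251137834885} - \frac{i \sqrt{48994}}{224838137525070}$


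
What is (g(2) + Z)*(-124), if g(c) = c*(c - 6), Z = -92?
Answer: 12400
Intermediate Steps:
g(c) = c*(-6 + c)
(g(2) + Z)*(-124) = (2*(-6 + 2) - 92)*(-124) = (2*(-4) - 92)*(-124) = (-8 - 92)*(-124) = -100*(-124) = 12400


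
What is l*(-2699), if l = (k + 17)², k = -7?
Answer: -269900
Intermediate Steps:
l = 100 (l = (-7 + 17)² = 10² = 100)
l*(-2699) = 100*(-2699) = -269900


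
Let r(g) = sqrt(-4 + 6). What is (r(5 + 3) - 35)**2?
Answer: (35 - sqrt(2))**2 ≈ 1128.0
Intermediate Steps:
r(g) = sqrt(2)
(r(5 + 3) - 35)**2 = (sqrt(2) - 35)**2 = (-35 + sqrt(2))**2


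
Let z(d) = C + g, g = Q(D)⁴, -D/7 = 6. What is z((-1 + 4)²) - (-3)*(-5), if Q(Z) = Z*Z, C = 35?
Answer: 9682651996436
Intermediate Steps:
D = -42 (D = -7*6 = -42)
Q(Z) = Z²
g = 9682651996416 (g = ((-42)²)⁴ = 1764⁴ = 9682651996416)
z(d) = 9682651996451 (z(d) = 35 + 9682651996416 = 9682651996451)
z((-1 + 4)²) - (-3)*(-5) = 9682651996451 - (-3)*(-5) = 9682651996451 - 1*15 = 9682651996451 - 15 = 9682651996436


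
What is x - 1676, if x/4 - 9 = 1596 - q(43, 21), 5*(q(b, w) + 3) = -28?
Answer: 23892/5 ≈ 4778.4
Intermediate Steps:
q(b, w) = -43/5 (q(b, w) = -3 + (⅕)*(-28) = -3 - 28/5 = -43/5)
x = 32272/5 (x = 36 + 4*(1596 - 1*(-43/5)) = 36 + 4*(1596 + 43/5) = 36 + 4*(8023/5) = 36 + 32092/5 = 32272/5 ≈ 6454.4)
x - 1676 = 32272/5 - 1676 = 23892/5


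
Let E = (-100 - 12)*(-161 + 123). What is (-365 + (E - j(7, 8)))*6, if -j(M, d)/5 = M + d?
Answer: 23796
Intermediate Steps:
j(M, d) = -5*M - 5*d (j(M, d) = -5*(M + d) = -5*M - 5*d)
E = 4256 (E = -112*(-38) = 4256)
(-365 + (E - j(7, 8)))*6 = (-365 + (4256 - (-5*7 - 5*8)))*6 = (-365 + (4256 - (-35 - 40)))*6 = (-365 + (4256 - 1*(-75)))*6 = (-365 + (4256 + 75))*6 = (-365 + 4331)*6 = 3966*6 = 23796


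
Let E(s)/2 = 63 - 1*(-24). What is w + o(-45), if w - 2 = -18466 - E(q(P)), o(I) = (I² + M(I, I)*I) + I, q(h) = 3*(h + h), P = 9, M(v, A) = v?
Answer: -14633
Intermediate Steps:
q(h) = 6*h (q(h) = 3*(2*h) = 6*h)
E(s) = 174 (E(s) = 2*(63 - 1*(-24)) = 2*(63 + 24) = 2*87 = 174)
o(I) = I + 2*I² (o(I) = (I² + I*I) + I = (I² + I²) + I = 2*I² + I = I + 2*I²)
w = -18638 (w = 2 + (-18466 - 1*174) = 2 + (-18466 - 174) = 2 - 18640 = -18638)
w + o(-45) = -18638 - 45*(1 + 2*(-45)) = -18638 - 45*(1 - 90) = -18638 - 45*(-89) = -18638 + 4005 = -14633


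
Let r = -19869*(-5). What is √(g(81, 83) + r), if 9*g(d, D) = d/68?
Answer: √114842973/34 ≈ 315.19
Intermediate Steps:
g(d, D) = d/612 (g(d, D) = (d/68)/9 = d/612)
r = 99345
√(g(81, 83) + r) = √((1/612)*81 + 99345) = √(9/68 + 99345) = √(6755469/68) = √114842973/34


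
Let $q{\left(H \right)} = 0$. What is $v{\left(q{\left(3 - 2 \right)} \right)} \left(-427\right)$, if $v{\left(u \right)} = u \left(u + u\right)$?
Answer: $0$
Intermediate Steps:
$v{\left(u \right)} = 2 u^{2}$ ($v{\left(u \right)} = u 2 u = 2 u^{2}$)
$v{\left(q{\left(3 - 2 \right)} \right)} \left(-427\right) = 2 \cdot 0^{2} \left(-427\right) = 2 \cdot 0 \left(-427\right) = 0 \left(-427\right) = 0$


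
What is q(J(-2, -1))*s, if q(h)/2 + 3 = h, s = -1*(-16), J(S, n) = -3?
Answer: -192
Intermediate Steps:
s = 16
q(h) = -6 + 2*h
q(J(-2, -1))*s = (-6 + 2*(-3))*16 = (-6 - 6)*16 = -12*16 = -192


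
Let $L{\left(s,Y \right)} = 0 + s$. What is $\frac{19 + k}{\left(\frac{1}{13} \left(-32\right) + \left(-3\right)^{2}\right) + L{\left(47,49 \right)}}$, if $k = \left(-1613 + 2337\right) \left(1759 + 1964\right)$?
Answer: $\frac{35041123}{696} \approx 50346.0$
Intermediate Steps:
$L{\left(s,Y \right)} = s$
$k = 2695452$ ($k = 724 \cdot 3723 = 2695452$)
$\frac{19 + k}{\left(\frac{1}{13} \left(-32\right) + \left(-3\right)^{2}\right) + L{\left(47,49 \right)}} = \frac{19 + 2695452}{\left(\frac{1}{13} \left(-32\right) + \left(-3\right)^{2}\right) + 47} = \frac{2695471}{\left(\frac{1}{13} \left(-32\right) + 9\right) + 47} = \frac{2695471}{\left(- \frac{32}{13} + 9\right) + 47} = \frac{2695471}{\frac{85}{13} + 47} = \frac{2695471}{\frac{696}{13}} = 2695471 \cdot \frac{13}{696} = \frac{35041123}{696}$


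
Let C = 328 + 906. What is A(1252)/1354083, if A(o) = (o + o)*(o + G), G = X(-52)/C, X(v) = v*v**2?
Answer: 586086240/278489737 ≈ 2.1045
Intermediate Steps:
X(v) = v**3
C = 1234
G = -70304/617 (G = (-52)**3/1234 = -140608*1/1234 = -70304/617 ≈ -113.94)
A(o) = 2*o*(-70304/617 + o) (A(o) = (o + o)*(o - 70304/617) = (2*o)*(-70304/617 + o) = 2*o*(-70304/617 + o))
A(1252)/1354083 = ((2/617)*1252*(-70304 + 617*1252))/1354083 = ((2/617)*1252*(-70304 + 772484))*(1/1354083) = ((2/617)*1252*702180)*(1/1354083) = (1758258720/617)*(1/1354083) = 586086240/278489737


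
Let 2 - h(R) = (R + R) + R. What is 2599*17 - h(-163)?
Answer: 43692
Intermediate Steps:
h(R) = 2 - 3*R (h(R) = 2 - ((R + R) + R) = 2 - (2*R + R) = 2 - 3*R)
2599*17 - h(-163) = 2599*17 - (2 - 3*(-163)) = 44183 - (2 + 489) = 44183 - 1*491 = 44183 - 491 = 43692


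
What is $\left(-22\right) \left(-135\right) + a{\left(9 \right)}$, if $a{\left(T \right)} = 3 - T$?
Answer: $2964$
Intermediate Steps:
$\left(-22\right) \left(-135\right) + a{\left(9 \right)} = \left(-22\right) \left(-135\right) + \left(3 - 9\right) = 2970 + \left(3 - 9\right) = 2970 - 6 = 2964$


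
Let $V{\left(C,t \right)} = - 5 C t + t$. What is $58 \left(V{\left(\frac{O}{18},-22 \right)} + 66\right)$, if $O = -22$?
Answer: $- \frac{47212}{9} \approx -5245.8$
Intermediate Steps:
$V{\left(C,t \right)} = t - 5 C t$ ($V{\left(C,t \right)} = - 5 C t + t = t - 5 C t$)
$58 \left(V{\left(\frac{O}{18},-22 \right)} + 66\right) = 58 \left(- 22 \left(1 - 5 \left(- \frac{22}{18}\right)\right) + 66\right) = 58 \left(- 22 \left(1 - 5 \left(\left(-22\right) \frac{1}{18}\right)\right) + 66\right) = 58 \left(- 22 \left(1 - - \frac{55}{9}\right) + 66\right) = 58 \left(- 22 \left(1 + \frac{55}{9}\right) + 66\right) = 58 \left(\left(-22\right) \frac{64}{9} + 66\right) = 58 \left(- \frac{1408}{9} + 66\right) = 58 \left(- \frac{814}{9}\right) = - \frac{47212}{9}$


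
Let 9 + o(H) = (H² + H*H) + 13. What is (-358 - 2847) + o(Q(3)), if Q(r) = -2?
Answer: -3193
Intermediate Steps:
o(H) = 4 + 2*H² (o(H) = -9 + ((H² + H*H) + 13) = -9 + ((H² + H²) + 13) = -9 + (2*H² + 13) = -9 + (13 + 2*H²) = 4 + 2*H²)
(-358 - 2847) + o(Q(3)) = (-358 - 2847) + (4 + 2*(-2)²) = -3205 + (4 + 2*4) = -3205 + (4 + 8) = -3205 + 12 = -3193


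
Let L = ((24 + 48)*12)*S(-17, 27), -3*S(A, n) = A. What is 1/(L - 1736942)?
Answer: -1/1732046 ≈ -5.7735e-7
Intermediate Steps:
S(A, n) = -A/3
L = 4896 (L = ((24 + 48)*12)*(-1/3*(-17)) = (72*12)*(17/3) = 864*(17/3) = 4896)
1/(L - 1736942) = 1/(4896 - 1736942) = 1/(-1732046) = -1/1732046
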